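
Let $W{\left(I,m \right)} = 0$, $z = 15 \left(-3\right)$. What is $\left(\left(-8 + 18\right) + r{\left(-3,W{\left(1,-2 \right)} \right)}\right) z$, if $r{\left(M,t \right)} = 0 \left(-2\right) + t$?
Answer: $-450$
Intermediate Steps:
$z = -45$
$r{\left(M,t \right)} = t$ ($r{\left(M,t \right)} = 0 + t = t$)
$\left(\left(-8 + 18\right) + r{\left(-3,W{\left(1,-2 \right)} \right)}\right) z = \left(\left(-8 + 18\right) + 0\right) \left(-45\right) = \left(10 + 0\right) \left(-45\right) = 10 \left(-45\right) = -450$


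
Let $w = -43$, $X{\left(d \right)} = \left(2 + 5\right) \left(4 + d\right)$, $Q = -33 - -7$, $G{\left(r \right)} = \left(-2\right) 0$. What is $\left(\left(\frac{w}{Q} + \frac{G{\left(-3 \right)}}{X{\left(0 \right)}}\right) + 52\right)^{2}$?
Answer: $\frac{1946025}{676} \approx 2878.7$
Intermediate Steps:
$G{\left(r \right)} = 0$
$Q = -26$ ($Q = -33 + 7 = -26$)
$X{\left(d \right)} = 28 + 7 d$ ($X{\left(d \right)} = 7 \left(4 + d\right) = 28 + 7 d$)
$\left(\left(\frac{w}{Q} + \frac{G{\left(-3 \right)}}{X{\left(0 \right)}}\right) + 52\right)^{2} = \left(\left(- \frac{43}{-26} + \frac{0}{28 + 7 \cdot 0}\right) + 52\right)^{2} = \left(\left(\left(-43\right) \left(- \frac{1}{26}\right) + \frac{0}{28 + 0}\right) + 52\right)^{2} = \left(\left(\frac{43}{26} + \frac{0}{28}\right) + 52\right)^{2} = \left(\left(\frac{43}{26} + 0 \cdot \frac{1}{28}\right) + 52\right)^{2} = \left(\left(\frac{43}{26} + 0\right) + 52\right)^{2} = \left(\frac{43}{26} + 52\right)^{2} = \left(\frac{1395}{26}\right)^{2} = \frac{1946025}{676}$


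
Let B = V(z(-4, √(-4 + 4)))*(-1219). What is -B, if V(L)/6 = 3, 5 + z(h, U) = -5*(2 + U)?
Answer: 21942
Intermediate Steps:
z(h, U) = -15 - 5*U (z(h, U) = -5 - 5*(2 + U) = -5 + (-10 - 5*U) = -15 - 5*U)
V(L) = 18 (V(L) = 6*3 = 18)
B = -21942 (B = 18*(-1219) = -21942)
-B = -1*(-21942) = 21942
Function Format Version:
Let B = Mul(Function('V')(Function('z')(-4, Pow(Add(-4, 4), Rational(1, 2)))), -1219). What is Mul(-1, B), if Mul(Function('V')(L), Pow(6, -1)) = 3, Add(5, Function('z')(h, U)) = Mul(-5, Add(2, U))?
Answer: 21942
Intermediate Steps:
Function('z')(h, U) = Add(-15, Mul(-5, U)) (Function('z')(h, U) = Add(-5, Mul(-5, Add(2, U))) = Add(-5, Add(-10, Mul(-5, U))) = Add(-15, Mul(-5, U)))
Function('V')(L) = 18 (Function('V')(L) = Mul(6, 3) = 18)
B = -21942 (B = Mul(18, -1219) = -21942)
Mul(-1, B) = Mul(-1, -21942) = 21942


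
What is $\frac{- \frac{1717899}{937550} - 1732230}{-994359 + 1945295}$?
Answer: $- \frac{1624053954399}{891550046800} \approx -1.8216$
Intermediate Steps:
$\frac{- \frac{1717899}{937550} - 1732230}{-994359 + 1945295} = \frac{\left(-1717899\right) \frac{1}{937550} - 1732230}{950936} = \left(- \frac{1717899}{937550} - 1732230\right) \frac{1}{950936} = \left(- \frac{1624053954399}{937550}\right) \frac{1}{950936} = - \frac{1624053954399}{891550046800}$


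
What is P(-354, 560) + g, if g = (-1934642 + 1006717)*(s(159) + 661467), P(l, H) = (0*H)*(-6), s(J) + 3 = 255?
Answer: -614025603075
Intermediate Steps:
s(J) = 252 (s(J) = -3 + 255 = 252)
P(l, H) = 0 (P(l, H) = 0*(-6) = 0)
g = -614025603075 (g = (-1934642 + 1006717)*(252 + 661467) = -927925*661719 = -614025603075)
P(-354, 560) + g = 0 - 614025603075 = -614025603075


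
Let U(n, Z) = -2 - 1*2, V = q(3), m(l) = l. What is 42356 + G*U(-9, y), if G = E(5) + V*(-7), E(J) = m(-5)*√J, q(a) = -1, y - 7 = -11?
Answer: 42328 + 20*√5 ≈ 42373.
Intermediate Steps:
y = -4 (y = 7 - 11 = -4)
E(J) = -5*√J
V = -1
U(n, Z) = -4 (U(n, Z) = -2 - 2 = -4)
G = 7 - 5*√5 (G = -5*√5 - 1*(-7) = -5*√5 + 7 = 7 - 5*√5 ≈ -4.1803)
42356 + G*U(-9, y) = 42356 + (7 - 5*√5)*(-4) = 42356 + (-28 + 20*√5) = 42328 + 20*√5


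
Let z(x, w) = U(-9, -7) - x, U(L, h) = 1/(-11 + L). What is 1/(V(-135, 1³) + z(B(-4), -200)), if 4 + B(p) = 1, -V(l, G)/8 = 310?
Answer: -20/49541 ≈ -0.00040371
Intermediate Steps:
V(l, G) = -2480 (V(l, G) = -8*310 = -2480)
B(p) = -3 (B(p) = -4 + 1 = -3)
z(x, w) = -1/20 - x (z(x, w) = 1/(-11 - 9) - x = 1/(-20) - x = -1/20 - x)
1/(V(-135, 1³) + z(B(-4), -200)) = 1/(-2480 + (-1/20 - 1*(-3))) = 1/(-2480 + (-1/20 + 3)) = 1/(-2480 + 59/20) = 1/(-49541/20) = -20/49541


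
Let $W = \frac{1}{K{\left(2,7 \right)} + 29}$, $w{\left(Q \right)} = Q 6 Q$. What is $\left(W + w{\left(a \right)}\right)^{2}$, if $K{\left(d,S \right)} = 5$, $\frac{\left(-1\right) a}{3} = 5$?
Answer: $\frac{2106901801}{1156} \approx 1.8226 \cdot 10^{6}$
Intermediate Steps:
$a = -15$ ($a = \left(-3\right) 5 = -15$)
$w{\left(Q \right)} = 6 Q^{2}$ ($w{\left(Q \right)} = 6 Q Q = 6 Q^{2}$)
$W = \frac{1}{34}$ ($W = \frac{1}{5 + 29} = \frac{1}{34} \approx 0.029412$)
$\left(W + w{\left(a \right)}\right)^{2} = \left(\frac{1}{34} + 6 \left(-15\right)^{2}\right)^{2} = \left(\frac{1}{34} + 6 \cdot 225\right)^{2} = \left(\frac{1}{34} + 1350\right)^{2} = \left(\frac{45901}{34}\right)^{2} = \frac{2106901801}{1156}$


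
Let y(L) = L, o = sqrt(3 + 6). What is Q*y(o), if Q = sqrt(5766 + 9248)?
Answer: 3*sqrt(15014) ≈ 367.59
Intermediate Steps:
Q = sqrt(15014) ≈ 122.53
o = 3 (o = sqrt(9) = 3)
Q*y(o) = sqrt(15014)*3 = 3*sqrt(15014)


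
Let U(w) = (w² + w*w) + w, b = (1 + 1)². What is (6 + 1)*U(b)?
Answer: 252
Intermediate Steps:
b = 4 (b = 2² = 4)
U(w) = w + 2*w² (U(w) = (w² + w²) + w = 2*w² + w = w + 2*w²)
(6 + 1)*U(b) = (6 + 1)*(4*(1 + 2*4)) = 7*(4*(1 + 8)) = 7*(4*9) = 7*36 = 252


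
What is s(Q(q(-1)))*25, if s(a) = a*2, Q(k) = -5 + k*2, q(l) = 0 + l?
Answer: -350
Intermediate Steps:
q(l) = l
Q(k) = -5 + 2*k
s(a) = 2*a
s(Q(q(-1)))*25 = (2*(-5 + 2*(-1)))*25 = (2*(-5 - 2))*25 = (2*(-7))*25 = -14*25 = -350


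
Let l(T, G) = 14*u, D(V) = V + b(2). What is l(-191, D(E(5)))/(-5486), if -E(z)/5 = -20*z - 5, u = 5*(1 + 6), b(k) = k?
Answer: -245/2743 ≈ -0.089318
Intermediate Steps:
u = 35 (u = 5*7 = 35)
E(z) = 25 + 100*z (E(z) = -5*(-20*z - 5) = -5*(-5 - 20*z) = 25 + 100*z)
D(V) = 2 + V (D(V) = V + 2 = 2 + V)
l(T, G) = 490 (l(T, G) = 14*35 = 490)
l(-191, D(E(5)))/(-5486) = 490/(-5486) = 490*(-1/5486) = -245/2743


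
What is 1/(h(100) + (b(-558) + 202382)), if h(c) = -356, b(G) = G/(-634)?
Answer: 317/64042521 ≈ 4.9498e-6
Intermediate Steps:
b(G) = -G/634 (b(G) = G*(-1/634) = -G/634)
1/(h(100) + (b(-558) + 202382)) = 1/(-356 + (-1/634*(-558) + 202382)) = 1/(-356 + (279/317 + 202382)) = 1/(-356 + 64155373/317) = 1/(64042521/317) = 317/64042521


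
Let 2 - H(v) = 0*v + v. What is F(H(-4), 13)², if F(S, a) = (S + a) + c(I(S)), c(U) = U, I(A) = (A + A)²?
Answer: 26569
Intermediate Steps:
H(v) = 2 - v (H(v) = 2 - (0*v + v) = 2 - (0 + v) = 2 - v)
I(A) = 4*A² (I(A) = (2*A)² = 4*A²)
F(S, a) = S + a + 4*S² (F(S, a) = (S + a) + 4*S² = S + a + 4*S²)
F(H(-4), 13)² = ((2 - 1*(-4)) + 13 + 4*(2 - 1*(-4))²)² = ((2 + 4) + 13 + 4*(2 + 4)²)² = (6 + 13 + 4*6²)² = (6 + 13 + 4*36)² = (6 + 13 + 144)² = 163² = 26569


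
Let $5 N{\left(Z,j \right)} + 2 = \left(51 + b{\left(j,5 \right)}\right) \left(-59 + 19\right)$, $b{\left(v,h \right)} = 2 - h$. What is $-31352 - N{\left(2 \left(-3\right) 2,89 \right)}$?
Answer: $- \frac{154838}{5} \approx -30968.0$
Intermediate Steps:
$N{\left(Z,j \right)} = - \frac{1922}{5}$ ($N{\left(Z,j \right)} = - \frac{2}{5} + \frac{\left(51 + \left(2 - 5\right)\right) \left(-59 + 19\right)}{5} = - \frac{2}{5} + \frac{\left(51 + \left(2 - 5\right)\right) \left(-40\right)}{5} = - \frac{2}{5} + \frac{\left(51 - 3\right) \left(-40\right)}{5} = - \frac{2}{5} + \frac{48 \left(-40\right)}{5} = - \frac{2}{5} + \frac{1}{5} \left(-1920\right) = - \frac{2}{5} - 384 = - \frac{1922}{5}$)
$-31352 - N{\left(2 \left(-3\right) 2,89 \right)} = -31352 - - \frac{1922}{5} = -31352 + \frac{1922}{5} = - \frac{154838}{5}$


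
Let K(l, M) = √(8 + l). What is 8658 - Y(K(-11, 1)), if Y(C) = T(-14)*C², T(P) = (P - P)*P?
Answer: 8658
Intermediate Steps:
T(P) = 0 (T(P) = 0*P = 0)
Y(C) = 0 (Y(C) = 0*C² = 0)
8658 - Y(K(-11, 1)) = 8658 - 1*0 = 8658 + 0 = 8658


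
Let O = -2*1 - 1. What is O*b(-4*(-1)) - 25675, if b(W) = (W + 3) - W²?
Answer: -25648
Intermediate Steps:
b(W) = 3 + W - W² (b(W) = (3 + W) - W² = 3 + W - W²)
O = -3 (O = -2 - 1 = -3)
O*b(-4*(-1)) - 25675 = -3*(3 - 4*(-1) - (-4*(-1))²) - 25675 = -3*(3 + 4 - 1*4²) - 25675 = -3*(3 + 4 - 1*16) - 25675 = -3*(3 + 4 - 16) - 25675 = -3*(-9) - 25675 = 27 - 25675 = -25648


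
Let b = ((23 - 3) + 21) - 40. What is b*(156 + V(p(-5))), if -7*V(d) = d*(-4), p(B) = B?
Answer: 1072/7 ≈ 153.14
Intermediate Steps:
V(d) = 4*d/7 (V(d) = -d*(-4)/7 = -(-4)*d/7 = 4*d/7)
b = 1 (b = (20 + 21) - 40 = 41 - 40 = 1)
b*(156 + V(p(-5))) = 1*(156 + (4/7)*(-5)) = 1*(156 - 20/7) = 1*(1072/7) = 1072/7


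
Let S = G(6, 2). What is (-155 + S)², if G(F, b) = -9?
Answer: 26896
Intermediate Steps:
S = -9
(-155 + S)² = (-155 - 9)² = (-164)² = 26896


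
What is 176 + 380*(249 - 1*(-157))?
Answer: 154456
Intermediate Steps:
176 + 380*(249 - 1*(-157)) = 176 + 380*(249 + 157) = 176 + 380*406 = 176 + 154280 = 154456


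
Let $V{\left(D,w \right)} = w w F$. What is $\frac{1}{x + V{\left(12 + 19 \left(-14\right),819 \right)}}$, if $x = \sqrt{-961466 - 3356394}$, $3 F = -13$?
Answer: $- \frac{2906631}{8448508088021} - \frac{2 i \sqrt{1079465}}{8448508088021} \approx -3.4404 \cdot 10^{-7} - 2.4595 \cdot 10^{-10} i$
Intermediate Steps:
$F = - \frac{13}{3}$ ($F = \frac{1}{3} \left(-13\right) = - \frac{13}{3} \approx -4.3333$)
$x = 2 i \sqrt{1079465}$ ($x = \sqrt{-4317860} = 2 i \sqrt{1079465} \approx 2077.9 i$)
$V{\left(D,w \right)} = - \frac{13 w^{2}}{3}$ ($V{\left(D,w \right)} = w w \left(- \frac{13}{3}\right) = w^{2} \left(- \frac{13}{3}\right) = - \frac{13 w^{2}}{3}$)
$\frac{1}{x + V{\left(12 + 19 \left(-14\right),819 \right)}} = \frac{1}{2 i \sqrt{1079465} - \frac{13 \cdot 819^{2}}{3}} = \frac{1}{2 i \sqrt{1079465} - 2906631} = \frac{1}{-2906631 + 2 i \sqrt{1079465}}$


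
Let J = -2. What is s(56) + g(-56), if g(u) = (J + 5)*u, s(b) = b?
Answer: -112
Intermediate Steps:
g(u) = 3*u (g(u) = (-2 + 5)*u = 3*u)
s(56) + g(-56) = 56 + 3*(-56) = 56 - 168 = -112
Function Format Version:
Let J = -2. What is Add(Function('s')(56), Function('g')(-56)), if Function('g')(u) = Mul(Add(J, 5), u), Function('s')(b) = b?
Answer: -112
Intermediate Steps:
Function('g')(u) = Mul(3, u) (Function('g')(u) = Mul(Add(-2, 5), u) = Mul(3, u))
Add(Function('s')(56), Function('g')(-56)) = Add(56, Mul(3, -56)) = Add(56, -168) = -112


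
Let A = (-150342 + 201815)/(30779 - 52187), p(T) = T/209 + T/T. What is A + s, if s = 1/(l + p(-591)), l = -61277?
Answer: -659233340347/274178143200 ≈ -2.4044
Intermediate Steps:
p(T) = 1 + T/209 (p(T) = T*(1/209) + 1 = T/209 + 1 = 1 + T/209)
A = -51473/21408 (A = 51473/(-21408) = 51473*(-1/21408) = -51473/21408 ≈ -2.4044)
s = -209/12807275 (s = 1/(-61277 + (1 + (1/209)*(-591))) = 1/(-61277 + (1 - 591/209)) = 1/(-61277 - 382/209) = 1/(-12807275/209) = -209/12807275 ≈ -1.6319e-5)
A + s = -51473/21408 - 209/12807275 = -659233340347/274178143200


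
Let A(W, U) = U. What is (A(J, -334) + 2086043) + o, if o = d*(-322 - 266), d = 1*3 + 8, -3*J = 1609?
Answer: 2079241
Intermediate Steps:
J = -1609/3 (J = -1/3*1609 = -1609/3 ≈ -536.33)
d = 11 (d = 3 + 8 = 11)
o = -6468 (o = 11*(-322 - 266) = 11*(-588) = -6468)
(A(J, -334) + 2086043) + o = (-334 + 2086043) - 6468 = 2085709 - 6468 = 2079241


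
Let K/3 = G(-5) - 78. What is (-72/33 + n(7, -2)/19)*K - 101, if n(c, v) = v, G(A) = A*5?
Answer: 126593/209 ≈ 605.71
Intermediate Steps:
G(A) = 5*A
K = -309 (K = 3*(5*(-5) - 78) = 3*(-25 - 78) = 3*(-103) = -309)
(-72/33 + n(7, -2)/19)*K - 101 = (-72/33 - 2/19)*(-309) - 101 = (-72*1/33 - 2*1/19)*(-309) - 101 = (-24/11 - 2/19)*(-309) - 101 = -478/209*(-309) - 101 = 147702/209 - 101 = 126593/209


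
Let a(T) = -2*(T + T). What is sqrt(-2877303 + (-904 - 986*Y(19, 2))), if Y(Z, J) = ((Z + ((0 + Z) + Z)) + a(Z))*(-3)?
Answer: I*sqrt(2934409) ≈ 1713.0*I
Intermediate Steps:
a(T) = -4*T
Y(Z, J) = 3*Z (Y(Z, J) = ((Z + ((0 + Z) + Z)) - 4*Z)*(-3) = ((Z + (Z + Z)) - 4*Z)*(-3) = ((Z + 2*Z) - 4*Z)*(-3) = (3*Z - 4*Z)*(-3) = -Z*(-3) = 3*Z)
sqrt(-2877303 + (-904 - 986*Y(19, 2))) = sqrt(-2877303 + (-904 - 2958*19)) = sqrt(-2877303 + (-904 - 986*57)) = sqrt(-2877303 + (-904 - 56202)) = sqrt(-2877303 - 57106) = sqrt(-2934409) = I*sqrt(2934409)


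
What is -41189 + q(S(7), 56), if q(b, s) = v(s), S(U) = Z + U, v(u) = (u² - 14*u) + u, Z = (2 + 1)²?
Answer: -38781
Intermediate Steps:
Z = 9 (Z = 3² = 9)
v(u) = u² - 13*u
S(U) = 9 + U
q(b, s) = s*(-13 + s)
-41189 + q(S(7), 56) = -41189 + 56*(-13 + 56) = -41189 + 56*43 = -41189 + 2408 = -38781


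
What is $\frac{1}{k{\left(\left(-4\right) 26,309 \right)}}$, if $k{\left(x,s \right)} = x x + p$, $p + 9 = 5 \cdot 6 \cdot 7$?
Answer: $\frac{1}{11017} \approx 9.0769 \cdot 10^{-5}$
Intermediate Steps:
$p = 201$ ($p = -9 + 5 \cdot 6 \cdot 7 = -9 + 30 \cdot 7 = -9 + 210 = 201$)
$k{\left(x,s \right)} = 201 + x^{2}$ ($k{\left(x,s \right)} = x x + 201 = x^{2} + 201 = 201 + x^{2}$)
$\frac{1}{k{\left(\left(-4\right) 26,309 \right)}} = \frac{1}{201 + \left(\left(-4\right) 26\right)^{2}} = \frac{1}{201 + \left(-104\right)^{2}} = \frac{1}{201 + 10816} = \frac{1}{11017}$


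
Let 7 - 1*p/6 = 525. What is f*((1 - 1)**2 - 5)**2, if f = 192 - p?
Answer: 82500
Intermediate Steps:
p = -3108 (p = 42 - 6*525 = 42 - 3150 = -3108)
f = 3300 (f = 192 - 1*(-3108) = 192 + 3108 = 3300)
f*((1 - 1)**2 - 5)**2 = 3300*((1 - 1)**2 - 5)**2 = 3300*(0**2 - 5)**2 = 3300*(0 - 5)**2 = 3300*(-5)**2 = 3300*25 = 82500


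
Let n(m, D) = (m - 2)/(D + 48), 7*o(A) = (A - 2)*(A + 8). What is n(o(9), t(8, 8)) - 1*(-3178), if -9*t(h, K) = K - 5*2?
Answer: 1379387/434 ≈ 3178.3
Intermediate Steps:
o(A) = (-2 + A)*(8 + A)/7 (o(A) = ((A - 2)*(A + 8))/7 = ((-2 + A)*(8 + A))/7 = (-2 + A)*(8 + A)/7)
t(h, K) = 10/9 - K/9 (t(h, K) = -(K - 5*2)/9 = -(K - 10)/9 = -(-10 + K)/9 = 10/9 - K/9)
n(m, D) = (-2 + m)/(48 + D)
n(o(9), t(8, 8)) - 1*(-3178) = (-2 + (-16/7 + (1/7)*9**2 + (6/7)*9))/(48 + (10/9 - 1/9*8)) - 1*(-3178) = (-2 + (-16/7 + (1/7)*81 + 54/7))/(48 + (10/9 - 8/9)) + 3178 = (-2 + (-16/7 + 81/7 + 54/7))/(48 + 2/9) + 3178 = (-2 + 17)/(434/9) + 3178 = (9/434)*15 + 3178 = 135/434 + 3178 = 1379387/434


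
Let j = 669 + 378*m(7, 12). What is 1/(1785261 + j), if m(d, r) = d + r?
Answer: 1/1793112 ≈ 5.5769e-7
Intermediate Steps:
j = 7851 (j = 669 + 378*(7 + 12) = 669 + 378*19 = 669 + 7182 = 7851)
1/(1785261 + j) = 1/(1785261 + 7851) = 1/1793112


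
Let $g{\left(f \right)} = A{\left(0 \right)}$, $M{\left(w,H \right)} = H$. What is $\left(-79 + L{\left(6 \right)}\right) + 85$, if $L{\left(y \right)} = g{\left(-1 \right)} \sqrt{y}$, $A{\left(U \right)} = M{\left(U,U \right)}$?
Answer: $6$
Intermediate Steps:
$A{\left(U \right)} = U$
$g{\left(f \right)} = 0$
$L{\left(y \right)} = 0$ ($L{\left(y \right)} = 0 \sqrt{y} = 0$)
$\left(-79 + L{\left(6 \right)}\right) + 85 = \left(-79 + 0\right) + 85 = -79 + 85 = 6$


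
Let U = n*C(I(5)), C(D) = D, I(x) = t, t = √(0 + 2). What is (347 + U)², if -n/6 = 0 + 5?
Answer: 122209 - 20820*√2 ≈ 92765.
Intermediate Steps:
t = √2 ≈ 1.4142
I(x) = √2
n = -30 (n = -6*(0 + 5) = -6*5 = -30)
U = -30*√2 ≈ -42.426
(347 + U)² = (347 - 30*√2)²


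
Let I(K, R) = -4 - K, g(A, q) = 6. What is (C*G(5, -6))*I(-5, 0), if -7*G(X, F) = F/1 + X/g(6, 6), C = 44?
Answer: 682/21 ≈ 32.476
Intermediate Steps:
G(X, F) = -F/7 - X/42 (G(X, F) = -(F/1 + X/6)/7 = -(F*1 + X*(⅙))/7 = -(F + X/6)/7 = -F/7 - X/42)
(C*G(5, -6))*I(-5, 0) = (44*(-⅐*(-6) - 1/42*5))*(-4 - 1*(-5)) = (44*(6/7 - 5/42))*(-4 + 5) = (44*(31/42))*1 = (682/21)*1 = 682/21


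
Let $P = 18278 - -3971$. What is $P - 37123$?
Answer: $-14874$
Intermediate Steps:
$P = 22249$ ($P = 18278 + 3971 = 22249$)
$P - 37123 = 22249 - 37123 = -14874$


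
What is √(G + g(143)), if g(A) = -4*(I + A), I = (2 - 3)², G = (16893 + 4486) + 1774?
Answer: √22577 ≈ 150.26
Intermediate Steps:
G = 23153 (G = 21379 + 1774 = 23153)
I = 1 (I = (-1)² = 1)
g(A) = -4 - 4*A (g(A) = -4*(1 + A) = -4 - 4*A)
√(G + g(143)) = √(23153 + (-4 - 4*143)) = √(23153 + (-4 - 572)) = √(23153 - 576) = √22577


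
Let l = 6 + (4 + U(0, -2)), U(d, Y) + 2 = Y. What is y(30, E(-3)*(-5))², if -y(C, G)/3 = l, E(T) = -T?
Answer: 324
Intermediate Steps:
U(d, Y) = -2 + Y
l = 6 (l = 6 + (4 + (-2 - 2)) = 6 + (4 - 4) = 6 + 0 = 6)
y(C, G) = -18 (y(C, G) = -3*6 = -18)
y(30, E(-3)*(-5))² = (-18)² = 324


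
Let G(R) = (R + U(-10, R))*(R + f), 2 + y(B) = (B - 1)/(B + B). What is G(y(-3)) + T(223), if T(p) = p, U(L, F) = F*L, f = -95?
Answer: -933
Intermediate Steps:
y(B) = -2 + (-1 + B)/(2*B) (y(B) = -2 + (B - 1)/(B + B) = -2 + (-1 + B)/((2*B)) = -2 + (-1 + B)*(1/(2*B)) = -2 + (-1 + B)/(2*B))
G(R) = -9*R*(-95 + R) (G(R) = (R + R*(-10))*(R - 95) = (R - 10*R)*(-95 + R) = (-9*R)*(-95 + R) = -9*R*(-95 + R))
G(y(-3)) + T(223) = 9*((1/2)*(-1 - 3*(-3))/(-3))*(95 - (-1 - 3*(-3))/(2*(-3))) + 223 = 9*((1/2)*(-1/3)*(-1 + 9))*(95 - (-1)*(-1 + 9)/(2*3)) + 223 = 9*((1/2)*(-1/3)*8)*(95 - (-1)*8/(2*3)) + 223 = 9*(-4/3)*(95 - 1*(-4/3)) + 223 = 9*(-4/3)*(95 + 4/3) + 223 = 9*(-4/3)*(289/3) + 223 = -1156 + 223 = -933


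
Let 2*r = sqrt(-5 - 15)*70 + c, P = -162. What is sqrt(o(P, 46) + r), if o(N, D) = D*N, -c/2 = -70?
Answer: sqrt(-7382 + 70*I*sqrt(5)) ≈ 0.9108 + 85.923*I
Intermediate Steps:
c = 140 (c = -2*(-70) = 140)
r = 70 + 70*I*sqrt(5) (r = (sqrt(-5 - 15)*70 + 140)/2 = (sqrt(-20)*70 + 140)/2 = ((2*I*sqrt(5))*70 + 140)/2 = (140*I*sqrt(5) + 140)/2 = (140 + 140*I*sqrt(5))/2 = 70 + 70*I*sqrt(5) ≈ 70.0 + 156.52*I)
sqrt(o(P, 46) + r) = sqrt(46*(-162) + (70 + 70*I*sqrt(5))) = sqrt(-7452 + (70 + 70*I*sqrt(5))) = sqrt(-7382 + 70*I*sqrt(5))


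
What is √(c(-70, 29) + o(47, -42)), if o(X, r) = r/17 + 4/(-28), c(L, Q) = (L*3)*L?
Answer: √208129691/119 ≈ 121.23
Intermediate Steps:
c(L, Q) = 3*L² (c(L, Q) = (3*L)*L = 3*L²)
o(X, r) = -⅐ + r/17 (o(X, r) = r*(1/17) + 4*(-1/28) = r/17 - ⅐ = -⅐ + r/17)
√(c(-70, 29) + o(47, -42)) = √(3*(-70)² + (-⅐ + (1/17)*(-42))) = √(3*4900 + (-⅐ - 42/17)) = √(14700 - 311/119) = √(1748989/119) = √208129691/119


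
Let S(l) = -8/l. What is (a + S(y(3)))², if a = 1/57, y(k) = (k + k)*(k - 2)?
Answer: 625/361 ≈ 1.7313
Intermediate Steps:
y(k) = 2*k*(-2 + k) (y(k) = (2*k)*(-2 + k) = 2*k*(-2 + k))
a = 1/57 ≈ 0.017544
(a + S(y(3)))² = (1/57 - 8*1/(6*(-2 + 3)))² = (1/57 - 8/(2*3*1))² = (1/57 - 8/6)² = (1/57 - 8*⅙)² = (1/57 - 4/3)² = (-25/19)² = 625/361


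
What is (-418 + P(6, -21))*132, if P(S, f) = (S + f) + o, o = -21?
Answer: -59928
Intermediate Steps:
P(S, f) = -21 + S + f (P(S, f) = (S + f) - 21 = -21 + S + f)
(-418 + P(6, -21))*132 = (-418 + (-21 + 6 - 21))*132 = (-418 - 36)*132 = -454*132 = -59928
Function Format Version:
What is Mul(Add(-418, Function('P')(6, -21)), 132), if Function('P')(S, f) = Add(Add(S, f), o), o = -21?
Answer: -59928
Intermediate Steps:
Function('P')(S, f) = Add(-21, S, f) (Function('P')(S, f) = Add(Add(S, f), -21) = Add(-21, S, f))
Mul(Add(-418, Function('P')(6, -21)), 132) = Mul(Add(-418, Add(-21, 6, -21)), 132) = Mul(Add(-418, -36), 132) = Mul(-454, 132) = -59928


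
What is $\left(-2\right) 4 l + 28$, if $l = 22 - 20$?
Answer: $12$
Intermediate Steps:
$l = 2$
$\left(-2\right) 4 l + 28 = \left(-2\right) 4 \cdot 2 + 28 = \left(-8\right) 2 + 28 = -16 + 28 = 12$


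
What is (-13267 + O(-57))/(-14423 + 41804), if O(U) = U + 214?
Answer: -4370/9127 ≈ -0.47880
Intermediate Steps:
O(U) = 214 + U
(-13267 + O(-57))/(-14423 + 41804) = (-13267 + (214 - 57))/(-14423 + 41804) = (-13267 + 157)/27381 = -13110*1/27381 = -4370/9127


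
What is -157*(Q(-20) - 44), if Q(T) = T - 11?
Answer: 11775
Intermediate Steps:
Q(T) = -11 + T
-157*(Q(-20) - 44) = -157*((-11 - 20) - 44) = -157*(-31 - 44) = -157*(-75) = 11775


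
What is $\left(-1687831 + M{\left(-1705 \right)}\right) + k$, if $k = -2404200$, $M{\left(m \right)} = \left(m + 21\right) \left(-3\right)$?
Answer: $-4086979$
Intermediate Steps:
$M{\left(m \right)} = -63 - 3 m$ ($M{\left(m \right)} = \left(21 + m\right) \left(-3\right) = -63 - 3 m$)
$\left(-1687831 + M{\left(-1705 \right)}\right) + k = \left(-1687831 - -5052\right) - 2404200 = \left(-1687831 + \left(-63 + 5115\right)\right) - 2404200 = \left(-1687831 + 5052\right) - 2404200 = -1682779 - 2404200 = -4086979$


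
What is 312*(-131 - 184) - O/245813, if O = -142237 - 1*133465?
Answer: -24158225938/245813 ≈ -98279.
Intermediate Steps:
O = -275702 (O = -142237 - 133465 = -275702)
312*(-131 - 184) - O/245813 = 312*(-131 - 184) - (-275702)/245813 = 312*(-315) - (-275702)/245813 = -98280 - 1*(-275702/245813) = -98280 + 275702/245813 = -24158225938/245813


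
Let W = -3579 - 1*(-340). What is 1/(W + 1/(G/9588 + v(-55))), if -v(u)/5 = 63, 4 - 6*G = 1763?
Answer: -18123079/58700710409 ≈ -0.00030874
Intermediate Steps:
G = -1759/6 (G = 2/3 - 1/6*1763 = 2/3 - 1763/6 = -1759/6 ≈ -293.17)
v(u) = -315 (v(u) = -5*63 = -315)
W = -3239 (W = -3579 + 340 = -3239)
1/(W + 1/(G/9588 + v(-55))) = 1/(-3239 + 1/(-1759/6/9588 - 315)) = 1/(-3239 + 1/(-1759/6*1/9588 - 315)) = 1/(-3239 + 1/(-1759/57528 - 315)) = 1/(-3239 + 1/(-18123079/57528)) = 1/(-3239 - 57528/18123079) = 1/(-58700710409/18123079) = -18123079/58700710409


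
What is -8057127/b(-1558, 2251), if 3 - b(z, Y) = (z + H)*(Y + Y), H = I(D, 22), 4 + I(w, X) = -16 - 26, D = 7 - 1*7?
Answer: -8057127/7221211 ≈ -1.1158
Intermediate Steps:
D = 0 (D = 7 - 7 = 0)
I(w, X) = -46 (I(w, X) = -4 + (-16 - 26) = -4 - 42 = -46)
H = -46
b(z, Y) = 3 - 2*Y*(-46 + z) (b(z, Y) = 3 - (z - 46)*(Y + Y) = 3 - (-46 + z)*2*Y = 3 - 2*Y*(-46 + z))
-8057127/b(-1558, 2251) = -8057127/(3 + 92*2251 - 2*2251*(-1558)) = -8057127/(3 + 207092 + 7014116) = -8057127/7221211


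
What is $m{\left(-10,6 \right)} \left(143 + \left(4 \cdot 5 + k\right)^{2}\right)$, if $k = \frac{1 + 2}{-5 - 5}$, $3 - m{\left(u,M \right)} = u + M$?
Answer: $\frac{371763}{100} \approx 3717.6$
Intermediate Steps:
$m{\left(u,M \right)} = 3 - M - u$ ($m{\left(u,M \right)} = 3 - \left(u + M\right) = 3 - \left(M + u\right) = 3 - M - u$)
$k = - \frac{3}{10}$ ($k = \frac{3}{-10} = 3 \left(- \frac{1}{10}\right) = - \frac{3}{10} \approx -0.3$)
$m{\left(-10,6 \right)} \left(143 + \left(4 \cdot 5 + k\right)^{2}\right) = \left(3 - 6 - -10\right) \left(143 + \left(4 \cdot 5 - \frac{3}{10}\right)^{2}\right) = \left(3 - 6 + 10\right) \left(143 + \left(20 - \frac{3}{10}\right)^{2}\right) = 7 \left(143 + \left(\frac{197}{10}\right)^{2}\right) = 7 \left(143 + \frac{38809}{100}\right) = 7 \cdot \frac{53109}{100} = \frac{371763}{100}$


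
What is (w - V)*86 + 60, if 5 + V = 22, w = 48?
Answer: 2726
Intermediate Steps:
V = 17 (V = -5 + 22 = 17)
(w - V)*86 + 60 = (48 - 1*17)*86 + 60 = (48 - 17)*86 + 60 = 31*86 + 60 = 2666 + 60 = 2726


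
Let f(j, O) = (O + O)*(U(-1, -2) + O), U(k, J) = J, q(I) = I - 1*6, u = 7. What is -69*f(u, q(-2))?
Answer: -11040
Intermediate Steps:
q(I) = -6 + I (q(I) = I - 6 = -6 + I)
f(j, O) = 2*O*(-2 + O) (f(j, O) = (O + O)*(-2 + O) = (2*O)*(-2 + O) = 2*O*(-2 + O))
-69*f(u, q(-2)) = -138*(-6 - 2)*(-2 + (-6 - 2)) = -138*(-8)*(-2 - 8) = -138*(-8)*(-10) = -69*160 = -11040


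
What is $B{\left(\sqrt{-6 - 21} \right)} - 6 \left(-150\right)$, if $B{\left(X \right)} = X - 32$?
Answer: $868 + 3 i \sqrt{3} \approx 868.0 + 5.1962 i$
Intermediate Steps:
$B{\left(X \right)} = -32 + X$
$B{\left(\sqrt{-6 - 21} \right)} - 6 \left(-150\right) = \left(-32 + \sqrt{-6 - 21}\right) - 6 \left(-150\right) = \left(-32 + \sqrt{-27}\right) - -900 = \left(-32 + 3 i \sqrt{3}\right) + 900 = 868 + 3 i \sqrt{3}$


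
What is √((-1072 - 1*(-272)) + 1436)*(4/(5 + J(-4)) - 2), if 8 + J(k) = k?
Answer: -36*√159/7 ≈ -64.849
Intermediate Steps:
J(k) = -8 + k
√((-1072 - 1*(-272)) + 1436)*(4/(5 + J(-4)) - 2) = √((-1072 - 1*(-272)) + 1436)*(4/(5 + (-8 - 4)) - 2) = √((-1072 + 272) + 1436)*(4/(5 - 12) - 2) = √(-800 + 1436)*(4/(-7) - 2) = √636*(-⅐*4 - 2) = (2*√159)*(-4/7 - 2) = (2*√159)*(-18/7) = -36*√159/7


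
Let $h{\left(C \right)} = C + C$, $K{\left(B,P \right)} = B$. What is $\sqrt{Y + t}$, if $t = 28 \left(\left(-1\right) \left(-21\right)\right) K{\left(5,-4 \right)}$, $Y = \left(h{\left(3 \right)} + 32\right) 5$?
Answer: $\sqrt{3130} \approx 55.946$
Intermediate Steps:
$h{\left(C \right)} = 2 C$
$Y = 190$ ($Y = \left(2 \cdot 3 + 32\right) 5 = \left(6 + 32\right) 5 = 38 \cdot 5 = 190$)
$t = 2940$ ($t = 28 \left(\left(-1\right) \left(-21\right)\right) 5 = 28 \cdot 21 \cdot 5 = 588 \cdot 5 = 2940$)
$\sqrt{Y + t} = \sqrt{190 + 2940} = \sqrt{3130}$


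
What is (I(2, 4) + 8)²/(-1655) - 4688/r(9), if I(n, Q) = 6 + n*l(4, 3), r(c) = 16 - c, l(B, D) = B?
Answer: -7762028/11585 ≈ -670.01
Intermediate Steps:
I(n, Q) = 6 + 4*n (I(n, Q) = 6 + n*4 = 6 + 4*n)
(I(2, 4) + 8)²/(-1655) - 4688/r(9) = ((6 + 4*2) + 8)²/(-1655) - 4688/(16 - 1*9) = ((6 + 8) + 8)²*(-1/1655) - 4688/(16 - 9) = (14 + 8)²*(-1/1655) - 4688/7 = 22²*(-1/1655) - 4688*⅐ = 484*(-1/1655) - 4688/7 = -484/1655 - 4688/7 = -7762028/11585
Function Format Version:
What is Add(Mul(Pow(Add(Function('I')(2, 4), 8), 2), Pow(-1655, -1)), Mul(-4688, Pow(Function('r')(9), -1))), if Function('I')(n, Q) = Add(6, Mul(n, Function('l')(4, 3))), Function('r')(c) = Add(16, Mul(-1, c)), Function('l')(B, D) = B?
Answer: Rational(-7762028, 11585) ≈ -670.01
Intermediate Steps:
Function('I')(n, Q) = Add(6, Mul(4, n)) (Function('I')(n, Q) = Add(6, Mul(n, 4)) = Add(6, Mul(4, n)))
Add(Mul(Pow(Add(Function('I')(2, 4), 8), 2), Pow(-1655, -1)), Mul(-4688, Pow(Function('r')(9), -1))) = Add(Mul(Pow(Add(Add(6, Mul(4, 2)), 8), 2), Pow(-1655, -1)), Mul(-4688, Pow(Add(16, Mul(-1, 9)), -1))) = Add(Mul(Pow(Add(Add(6, 8), 8), 2), Rational(-1, 1655)), Mul(-4688, Pow(Add(16, -9), -1))) = Add(Mul(Pow(Add(14, 8), 2), Rational(-1, 1655)), Mul(-4688, Pow(7, -1))) = Add(Mul(Pow(22, 2), Rational(-1, 1655)), Mul(-4688, Rational(1, 7))) = Add(Mul(484, Rational(-1, 1655)), Rational(-4688, 7)) = Add(Rational(-484, 1655), Rational(-4688, 7)) = Rational(-7762028, 11585)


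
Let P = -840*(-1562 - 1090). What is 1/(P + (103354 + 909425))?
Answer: 1/3240459 ≈ 3.0860e-7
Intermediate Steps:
P = 2227680 (P = -840*(-2652) = 2227680)
1/(P + (103354 + 909425)) = 1/(2227680 + (103354 + 909425)) = 1/(2227680 + 1012779) = 1/3240459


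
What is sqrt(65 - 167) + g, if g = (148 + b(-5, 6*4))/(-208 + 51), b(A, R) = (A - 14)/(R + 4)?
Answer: -4125/4396 + I*sqrt(102) ≈ -0.93835 + 10.1*I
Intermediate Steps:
b(A, R) = (-14 + A)/(4 + R)
g = -4125/4396 (g = (148 + (-14 - 5)/(4 + 6*4))/(-208 + 51) = (148 - 19/(4 + 24))/(-157) = (148 - 19/28)*(-1/157) = (4125/28)*(-1/157) = -4125/4396 ≈ -0.93835)
sqrt(65 - 167) + g = sqrt(65 - 167) - 4125/4396 = sqrt(-102) - 4125/4396 = I*sqrt(102) - 4125/4396 = -4125/4396 + I*sqrt(102)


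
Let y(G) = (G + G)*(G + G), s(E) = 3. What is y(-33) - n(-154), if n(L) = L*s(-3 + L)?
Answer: 4818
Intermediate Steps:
n(L) = 3*L (n(L) = L*3 = 3*L)
y(G) = 4*G² (y(G) = (2*G)*(2*G) = 4*G²)
y(-33) - n(-154) = 4*(-33)² - 3*(-154) = 4*1089 - 1*(-462) = 4356 + 462 = 4818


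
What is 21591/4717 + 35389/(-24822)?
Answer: 369001889/117085374 ≈ 3.1516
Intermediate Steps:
21591/4717 + 35389/(-24822) = 21591*(1/4717) + 35389*(-1/24822) = 21591/4717 - 35389/24822 = 369001889/117085374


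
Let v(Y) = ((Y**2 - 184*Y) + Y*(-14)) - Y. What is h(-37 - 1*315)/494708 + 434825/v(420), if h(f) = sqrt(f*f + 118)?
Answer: 86965/18564 + sqrt(124022)/494708 ≈ 4.6853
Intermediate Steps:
h(f) = sqrt(118 + f**2) (h(f) = sqrt(f**2 + 118) = sqrt(118 + f**2))
v(Y) = Y**2 - 199*Y (v(Y) = ((Y**2 - 184*Y) - 14*Y) - Y = (Y**2 - 198*Y) - Y = Y**2 - 199*Y)
h(-37 - 1*315)/494708 + 434825/v(420) = sqrt(118 + (-37 - 1*315)**2)/494708 + 434825/((420*(-199 + 420))) = sqrt(118 + (-37 - 315)**2)*(1/494708) + 434825/((420*221)) = sqrt(118 + (-352)**2)*(1/494708) + 434825/92820 = sqrt(118 + 123904)*(1/494708) + 434825*(1/92820) = sqrt(124022)*(1/494708) + 86965/18564 = sqrt(124022)/494708 + 86965/18564 = 86965/18564 + sqrt(124022)/494708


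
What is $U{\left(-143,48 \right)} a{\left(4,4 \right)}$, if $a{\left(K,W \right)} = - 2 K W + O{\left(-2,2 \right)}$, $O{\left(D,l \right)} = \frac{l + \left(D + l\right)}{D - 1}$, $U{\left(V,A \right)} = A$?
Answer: $-1568$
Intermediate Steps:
$O{\left(D,l \right)} = \frac{D + 2 l}{-1 + D}$
$a{\left(K,W \right)} = - \frac{2}{3} - 2 K W$ ($a{\left(K,W \right)} = - 2 K W + \frac{-2 + 2 \cdot 2}{-1 - 2} = - 2 K W + \frac{-2 + 4}{-3} = - 2 K W - \frac{2}{3} = - \frac{2}{3} - 2 K W$)
$U{\left(-143,48 \right)} a{\left(4,4 \right)} = 48 \left(- \frac{2}{3} - 8 \cdot 4\right) = 48 \left(- \frac{2}{3} - 32\right) = 48 \left(- \frac{98}{3}\right) = -1568$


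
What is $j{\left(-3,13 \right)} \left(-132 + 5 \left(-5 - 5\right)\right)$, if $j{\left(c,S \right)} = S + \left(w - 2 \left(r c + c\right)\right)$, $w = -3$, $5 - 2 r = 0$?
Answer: $-5642$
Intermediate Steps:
$r = \frac{5}{2}$ ($r = \frac{5}{2} - 0 = \frac{5}{2} + 0 = \frac{5}{2} \approx 2.5$)
$j{\left(c,S \right)} = -3 + S - 7 c$ ($j{\left(c,S \right)} = S - \left(3 + 2 \left(\frac{5 c}{2} + c\right)\right) = S - \left(3 + 2 \frac{7 c}{2}\right) = S - \left(3 + 7 c\right) = -3 + S - 7 c$)
$j{\left(-3,13 \right)} \left(-132 + 5 \left(-5 - 5\right)\right) = \left(-3 + 13 - -21\right) \left(-132 + 5 \left(-5 - 5\right)\right) = \left(-3 + 13 + 21\right) \left(-132 + 5 \left(-10\right)\right) = 31 \left(-132 - 50\right) = 31 \left(-182\right) = -5642$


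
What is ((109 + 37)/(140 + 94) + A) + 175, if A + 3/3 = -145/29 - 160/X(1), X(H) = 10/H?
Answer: 17974/117 ≈ 153.62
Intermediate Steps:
A = -22 (A = -1 + (-145/29 - 160/(10/1)) = -1 + (-145*1/29 - 160/(10*1)) = -1 + (-5 - 160/10) = -1 + (-5 - 160*⅒) = -1 + (-5 - 16) = -1 - 21 = -22)
((109 + 37)/(140 + 94) + A) + 175 = ((109 + 37)/(140 + 94) - 22) + 175 = (146/234 - 22) + 175 = (146*(1/234) - 22) + 175 = (73/117 - 22) + 175 = -2501/117 + 175 = 17974/117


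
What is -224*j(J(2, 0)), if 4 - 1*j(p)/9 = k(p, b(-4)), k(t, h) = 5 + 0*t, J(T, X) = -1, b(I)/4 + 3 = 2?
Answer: 2016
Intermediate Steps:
b(I) = -4 (b(I) = -12 + 4*2 = -12 + 8 = -4)
k(t, h) = 5 (k(t, h) = 5 + 0 = 5)
j(p) = -9 (j(p) = 36 - 9*5 = 36 - 45 = -9)
-224*j(J(2, 0)) = -224*(-9) = 2016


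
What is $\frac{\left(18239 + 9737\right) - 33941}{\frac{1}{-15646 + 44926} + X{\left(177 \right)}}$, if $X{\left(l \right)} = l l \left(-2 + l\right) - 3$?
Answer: $- \frac{174655200}{160529708161} \approx -0.001088$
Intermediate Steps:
$X{\left(l \right)} = -3 + l^{2} \left(-2 + l\right)$ ($X{\left(l \right)} = l^{2} \left(-2 + l\right) - 3 = -3 + l^{2} \left(-2 + l\right)$)
$\frac{\left(18239 + 9737\right) - 33941}{\frac{1}{-15646 + 44926} + X{\left(177 \right)}} = \frac{\left(18239 + 9737\right) - 33941}{\frac{1}{-15646 + 44926} - \left(3 - 5545233 + 62658\right)} = \frac{27976 - 33941}{\frac{1}{29280} - -5482572} = - \frac{5965}{\frac{1}{29280} - -5482572} = - \frac{5965}{\frac{1}{29280} + 5482572} = - \frac{5965}{\frac{160529708161}{29280}} = \left(-5965\right) \frac{29280}{160529708161} = - \frac{174655200}{160529708161}$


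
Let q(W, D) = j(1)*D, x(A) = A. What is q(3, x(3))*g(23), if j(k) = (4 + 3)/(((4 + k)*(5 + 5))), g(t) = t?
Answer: 483/50 ≈ 9.6600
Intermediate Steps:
j(k) = 7/(40 + 10*k) (j(k) = 7/(((4 + k)*10)) = 7/(40 + 10*k))
q(W, D) = 7*D/50 (q(W, D) = (7/(10*(4 + 1)))*D = ((7/10)/5)*D = ((7/10)*(⅕))*D = 7*D/50)
q(3, x(3))*g(23) = ((7/50)*3)*23 = (21/50)*23 = 483/50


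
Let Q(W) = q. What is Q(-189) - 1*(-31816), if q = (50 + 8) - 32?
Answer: 31842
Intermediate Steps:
q = 26 (q = 58 - 32 = 26)
Q(W) = 26
Q(-189) - 1*(-31816) = 26 - 1*(-31816) = 26 + 31816 = 31842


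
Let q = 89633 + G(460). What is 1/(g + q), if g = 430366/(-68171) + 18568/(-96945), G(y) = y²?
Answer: 6608837595/1990756987623637 ≈ 3.3198e-6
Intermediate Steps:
g = -42987630998/6608837595 (g = 430366*(-1/68171) + 18568*(-1/96945) = -430366/68171 - 18568/96945 = -42987630998/6608837595 ≈ -6.5046)
q = 301233 (q = 89633 + 460² = 89633 + 211600 = 301233)
1/(g + q) = 1/(-42987630998/6608837595 + 301233) = 1/(1990756987623637/6608837595) = 6608837595/1990756987623637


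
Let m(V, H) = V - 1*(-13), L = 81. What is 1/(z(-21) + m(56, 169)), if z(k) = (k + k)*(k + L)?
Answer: -1/2451 ≈ -0.00040800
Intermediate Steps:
z(k) = 2*k*(81 + k) (z(k) = (k + k)*(k + 81) = (2*k)*(81 + k) = 2*k*(81 + k))
m(V, H) = 13 + V (m(V, H) = V + 13 = 13 + V)
1/(z(-21) + m(56, 169)) = 1/(2*(-21)*(81 - 21) + (13 + 56)) = 1/(2*(-21)*60 + 69) = 1/(-2520 + 69) = 1/(-2451) = -1/2451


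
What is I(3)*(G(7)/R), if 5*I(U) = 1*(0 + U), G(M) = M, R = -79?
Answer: -21/395 ≈ -0.053165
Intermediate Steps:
I(U) = U/5 (I(U) = (1*(0 + U))/5 = (1*U)/5 = U/5)
I(3)*(G(7)/R) = ((1/5)*3)*(7/(-79)) = 3*(7*(-1/79))/5 = (3/5)*(-7/79) = -21/395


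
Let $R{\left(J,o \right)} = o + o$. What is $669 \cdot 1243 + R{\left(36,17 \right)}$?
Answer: $831601$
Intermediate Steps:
$R{\left(J,o \right)} = 2 o$
$669 \cdot 1243 + R{\left(36,17 \right)} = 669 \cdot 1243 + 2 \cdot 17 = 831567 + 34 = 831601$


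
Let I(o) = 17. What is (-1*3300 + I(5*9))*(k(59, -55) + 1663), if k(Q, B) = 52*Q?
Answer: -15531873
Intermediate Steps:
(-1*3300 + I(5*9))*(k(59, -55) + 1663) = (-1*3300 + 17)*(52*59 + 1663) = (-3300 + 17)*(3068 + 1663) = -3283*4731 = -15531873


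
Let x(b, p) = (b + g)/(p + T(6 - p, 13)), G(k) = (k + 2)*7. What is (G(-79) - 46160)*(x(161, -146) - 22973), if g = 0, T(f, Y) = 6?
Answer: 21457396617/20 ≈ 1.0729e+9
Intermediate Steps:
G(k) = 14 + 7*k (G(k) = (2 + k)*7 = 14 + 7*k)
x(b, p) = b/(6 + p) (x(b, p) = (b + 0)/(p + 6) = b/(6 + p))
(G(-79) - 46160)*(x(161, -146) - 22973) = ((14 + 7*(-79)) - 46160)*(161/(6 - 146) - 22973) = ((14 - 553) - 46160)*(161/(-140) - 22973) = (-539 - 46160)*(161*(-1/140) - 22973) = -46699*(-23/20 - 22973) = -46699*(-459483/20) = 21457396617/20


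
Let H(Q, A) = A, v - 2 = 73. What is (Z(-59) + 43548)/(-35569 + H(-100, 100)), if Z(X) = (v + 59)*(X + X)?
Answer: -27736/35469 ≈ -0.78198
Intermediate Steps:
v = 75 (v = 2 + 73 = 75)
Z(X) = 268*X (Z(X) = (75 + 59)*(X + X) = 134*(2*X) = 268*X)
(Z(-59) + 43548)/(-35569 + H(-100, 100)) = (268*(-59) + 43548)/(-35569 + 100) = (-15812 + 43548)/(-35469) = 27736*(-1/35469) = -27736/35469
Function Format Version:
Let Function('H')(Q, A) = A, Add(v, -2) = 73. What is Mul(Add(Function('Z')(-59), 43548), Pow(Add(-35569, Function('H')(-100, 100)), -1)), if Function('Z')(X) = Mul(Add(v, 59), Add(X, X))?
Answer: Rational(-27736, 35469) ≈ -0.78198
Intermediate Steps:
v = 75 (v = Add(2, 73) = 75)
Function('Z')(X) = Mul(268, X) (Function('Z')(X) = Mul(Add(75, 59), Add(X, X)) = Mul(134, Mul(2, X)) = Mul(268, X))
Mul(Add(Function('Z')(-59), 43548), Pow(Add(-35569, Function('H')(-100, 100)), -1)) = Mul(Add(Mul(268, -59), 43548), Pow(Add(-35569, 100), -1)) = Mul(Add(-15812, 43548), Pow(-35469, -1)) = Mul(27736, Rational(-1, 35469)) = Rational(-27736, 35469)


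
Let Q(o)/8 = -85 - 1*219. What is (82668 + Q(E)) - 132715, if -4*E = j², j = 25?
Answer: -52479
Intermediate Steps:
E = -625/4 (E = -¼*25² = -¼*625 = -625/4 ≈ -156.25)
Q(o) = -2432 (Q(o) = 8*(-85 - 1*219) = 8*(-85 - 219) = 8*(-304) = -2432)
(82668 + Q(E)) - 132715 = (82668 - 2432) - 132715 = 80236 - 132715 = -52479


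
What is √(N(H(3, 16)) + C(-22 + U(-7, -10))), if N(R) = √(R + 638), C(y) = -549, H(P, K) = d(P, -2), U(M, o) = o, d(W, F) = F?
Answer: √(-549 + 2*√159) ≈ 22.886*I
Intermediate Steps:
H(P, K) = -2
N(R) = √(638 + R)
√(N(H(3, 16)) + C(-22 + U(-7, -10))) = √(√(638 - 2) - 549) = √(√636 - 549) = √(2*√159 - 549) = √(-549 + 2*√159)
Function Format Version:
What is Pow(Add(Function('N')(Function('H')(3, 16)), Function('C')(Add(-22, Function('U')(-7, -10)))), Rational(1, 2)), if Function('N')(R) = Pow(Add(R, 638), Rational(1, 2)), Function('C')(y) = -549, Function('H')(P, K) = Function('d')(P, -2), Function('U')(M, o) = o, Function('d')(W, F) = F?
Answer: Pow(Add(-549, Mul(2, Pow(159, Rational(1, 2)))), Rational(1, 2)) ≈ Mul(22.886, I)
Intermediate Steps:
Function('H')(P, K) = -2
Function('N')(R) = Pow(Add(638, R), Rational(1, 2))
Pow(Add(Function('N')(Function('H')(3, 16)), Function('C')(Add(-22, Function('U')(-7, -10)))), Rational(1, 2)) = Pow(Add(Pow(Add(638, -2), Rational(1, 2)), -549), Rational(1, 2)) = Pow(Add(Pow(636, Rational(1, 2)), -549), Rational(1, 2)) = Pow(Add(Mul(2, Pow(159, Rational(1, 2))), -549), Rational(1, 2)) = Pow(Add(-549, Mul(2, Pow(159, Rational(1, 2)))), Rational(1, 2))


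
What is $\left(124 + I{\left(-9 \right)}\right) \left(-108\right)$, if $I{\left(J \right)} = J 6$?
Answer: $-7560$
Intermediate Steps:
$I{\left(J \right)} = 6 J$
$\left(124 + I{\left(-9 \right)}\right) \left(-108\right) = \left(124 + 6 \left(-9\right)\right) \left(-108\right) = \left(124 - 54\right) \left(-108\right) = 70 \left(-108\right) = -7560$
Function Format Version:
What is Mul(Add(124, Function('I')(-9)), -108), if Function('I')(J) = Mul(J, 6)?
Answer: -7560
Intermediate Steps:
Function('I')(J) = Mul(6, J)
Mul(Add(124, Function('I')(-9)), -108) = Mul(Add(124, Mul(6, -9)), -108) = Mul(Add(124, -54), -108) = Mul(70, -108) = -7560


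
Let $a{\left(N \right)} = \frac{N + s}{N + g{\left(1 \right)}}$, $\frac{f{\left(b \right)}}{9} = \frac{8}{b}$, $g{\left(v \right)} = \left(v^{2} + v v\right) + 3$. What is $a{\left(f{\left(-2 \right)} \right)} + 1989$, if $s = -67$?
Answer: $\frac{61762}{31} \approx 1992.3$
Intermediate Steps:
$g{\left(v \right)} = 3 + 2 v^{2}$ ($g{\left(v \right)} = \left(v^{2} + v^{2}\right) + 3 = 2 v^{2} + 3 = 3 + 2 v^{2}$)
$f{\left(b \right)} = \frac{72}{b}$ ($f{\left(b \right)} = 9 \frac{8}{b} = \frac{72}{b}$)
$a{\left(N \right)} = \frac{-67 + N}{5 + N}$ ($a{\left(N \right)} = \frac{N - 67}{N + \left(3 + 2 \cdot 1^{2}\right)} = \frac{-67 + N}{N + \left(3 + 2 \cdot 1\right)} = \frac{-67 + N}{N + \left(3 + 2\right)} = \frac{-67 + N}{N + 5} = \frac{-67 + N}{5 + N}$)
$a{\left(f{\left(-2 \right)} \right)} + 1989 = \frac{-67 + \frac{72}{-2}}{5 + \frac{72}{-2}} + 1989 = \frac{-67 + 72 \left(- \frac{1}{2}\right)}{5 + 72 \left(- \frac{1}{2}\right)} + 1989 = \frac{-67 - 36}{5 - 36} + 1989 = \frac{1}{-31} \left(-103\right) + 1989 = \left(- \frac{1}{31}\right) \left(-103\right) + 1989 = \frac{103}{31} + 1989 = \frac{61762}{31}$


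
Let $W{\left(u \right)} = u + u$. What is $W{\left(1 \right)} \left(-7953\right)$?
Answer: $-15906$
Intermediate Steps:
$W{\left(u \right)} = 2 u$
$W{\left(1 \right)} \left(-7953\right) = 2 \cdot 1 \left(-7953\right) = 2 \left(-7953\right) = -15906$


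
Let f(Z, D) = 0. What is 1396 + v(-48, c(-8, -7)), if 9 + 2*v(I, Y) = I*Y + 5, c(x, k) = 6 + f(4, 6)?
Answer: 1250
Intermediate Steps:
c(x, k) = 6 (c(x, k) = 6 + 0 = 6)
v(I, Y) = -2 + I*Y/2 (v(I, Y) = -9/2 + (I*Y + 5)/2 = -9/2 + (5 + I*Y)/2 = -9/2 + (5/2 + I*Y/2) = -2 + I*Y/2)
1396 + v(-48, c(-8, -7)) = 1396 + (-2 + (½)*(-48)*6) = 1396 + (-2 - 144) = 1396 - 146 = 1250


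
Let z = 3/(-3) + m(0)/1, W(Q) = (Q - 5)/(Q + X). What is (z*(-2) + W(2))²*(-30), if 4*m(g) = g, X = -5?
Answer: -270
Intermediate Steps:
m(g) = g/4
W(Q) = 1 (W(Q) = (Q - 5)/(Q - 5) = (-5 + Q)/(-5 + Q) = 1)
z = -1 (z = 3/(-3) + ((¼)*0)/1 = 3*(-⅓) + 0*1 = -1 + 0 = -1)
(z*(-2) + W(2))²*(-30) = (-1*(-2) + 1)²*(-30) = (2 + 1)²*(-30) = 3²*(-30) = 9*(-30) = -270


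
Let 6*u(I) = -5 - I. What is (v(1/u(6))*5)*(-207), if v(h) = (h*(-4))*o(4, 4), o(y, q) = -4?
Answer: 99360/11 ≈ 9032.7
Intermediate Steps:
u(I) = -⅚ - I/6 (u(I) = (-5 - I)/6 = -⅚ - I/6)
v(h) = 16*h (v(h) = (h*(-4))*(-4) = -4*h*(-4) = 16*h)
(v(1/u(6))*5)*(-207) = ((16/(-⅚ - ⅙*6))*5)*(-207) = ((16/(-⅚ - 1))*5)*(-207) = ((16/(-11/6))*5)*(-207) = ((16*(-6/11))*5)*(-207) = -96/11*5*(-207) = -480/11*(-207) = 99360/11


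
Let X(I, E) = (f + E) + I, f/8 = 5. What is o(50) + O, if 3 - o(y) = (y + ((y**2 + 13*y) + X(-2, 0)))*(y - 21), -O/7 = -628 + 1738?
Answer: -101669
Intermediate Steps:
f = 40 (f = 8*5 = 40)
X(I, E) = 40 + E + I (X(I, E) = (40 + E) + I = 40 + E + I)
O = -7770 (O = -7*(-628 + 1738) = -7*1110 = -7770)
o(y) = 3 - (-21 + y)*(38 + y**2 + 14*y) (o(y) = 3 - (y + ((y**2 + 13*y) + (40 + 0 - 2)))*(y - 21) = 3 - (y + ((y**2 + 13*y) + 38))*(-21 + y) = 3 - (y + (38 + y**2 + 13*y))*(-21 + y) = 3 - (38 + y**2 + 14*y)*(-21 + y) = 3 - (-21 + y)*(38 + y**2 + 14*y))
o(50) + O = (801 - 1*50**3 + 7*50**2 + 256*50) - 7770 = (801 - 1*125000 + 7*2500 + 12800) - 7770 = (801 - 125000 + 17500 + 12800) - 7770 = -93899 - 7770 = -101669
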